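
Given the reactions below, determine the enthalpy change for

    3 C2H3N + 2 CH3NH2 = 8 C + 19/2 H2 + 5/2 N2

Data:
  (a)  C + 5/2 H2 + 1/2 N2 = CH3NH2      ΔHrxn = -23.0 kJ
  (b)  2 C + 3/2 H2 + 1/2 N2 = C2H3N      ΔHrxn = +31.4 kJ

(a) reversed and × 2: (-2)·(-23.0) = +46.0 kJ
(b) reversed and × 3: (-3)·(+31.4) = -94.2 kJ
ΔHrxn = (+46.0) + (-94.2) = -48.2 kJ

ΔHrxn = -48.2 kJ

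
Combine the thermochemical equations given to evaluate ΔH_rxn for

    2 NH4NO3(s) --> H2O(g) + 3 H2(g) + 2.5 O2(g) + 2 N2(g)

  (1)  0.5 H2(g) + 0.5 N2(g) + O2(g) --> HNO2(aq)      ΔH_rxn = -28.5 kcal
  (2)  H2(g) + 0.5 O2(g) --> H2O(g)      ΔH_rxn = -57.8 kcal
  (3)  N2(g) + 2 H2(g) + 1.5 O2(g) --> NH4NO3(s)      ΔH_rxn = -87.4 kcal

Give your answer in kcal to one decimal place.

(1): not needed.
(2) as written: -57.8 kcal
(3) reversed and × 2: (-2)·(-87.4) = +174.8 kcal
By Hess's law, ΔH_rxn = (1)·(-57.8) + (-2)·(-87.4) = 117.0 kcal

ΔH_rxn = 117.0 kcal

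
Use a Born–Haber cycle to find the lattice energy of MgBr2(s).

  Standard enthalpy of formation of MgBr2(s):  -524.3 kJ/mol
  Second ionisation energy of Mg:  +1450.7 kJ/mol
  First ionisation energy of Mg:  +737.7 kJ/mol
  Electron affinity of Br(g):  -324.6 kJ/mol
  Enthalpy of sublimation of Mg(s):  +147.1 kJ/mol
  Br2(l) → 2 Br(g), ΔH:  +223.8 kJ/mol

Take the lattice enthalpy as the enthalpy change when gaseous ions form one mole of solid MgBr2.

U = -2434.4 kJ/mol

ΔHf° = 1·ΔHsub + 1·(ΣIE) + 1·D(Br2) + 2·EA + U
-524.3 = 1·(+147.1) + 1·(+2188.4) + 1·(+223.8) + 2·(-324.6) + U
U = -524.3 − (+1910.1) = -2434.4 kJ/mol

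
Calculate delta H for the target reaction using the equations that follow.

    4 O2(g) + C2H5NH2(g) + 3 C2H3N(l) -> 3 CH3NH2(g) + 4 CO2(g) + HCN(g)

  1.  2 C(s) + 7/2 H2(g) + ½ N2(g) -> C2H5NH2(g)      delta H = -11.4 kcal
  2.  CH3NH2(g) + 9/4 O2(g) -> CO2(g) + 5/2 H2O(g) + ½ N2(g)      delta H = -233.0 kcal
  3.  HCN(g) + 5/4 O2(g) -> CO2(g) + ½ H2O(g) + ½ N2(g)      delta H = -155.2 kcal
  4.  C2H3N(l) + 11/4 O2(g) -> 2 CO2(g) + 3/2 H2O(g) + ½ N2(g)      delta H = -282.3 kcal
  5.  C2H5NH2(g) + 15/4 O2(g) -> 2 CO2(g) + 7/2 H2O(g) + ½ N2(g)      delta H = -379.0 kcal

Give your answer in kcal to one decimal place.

delta H = -371.7 kcal

eq. 1: not needed.
eq. 2 reversed and × 3: (-3)·(-233.0) = +699.0 kcal
eq. 3 reversed: +155.2 kcal
eq. 4 × 3: (3)·(-282.3) = -846.9 kcal
eq. 5 as written: -379.0 kcal
Since enthalpy is a state function, delta H = (-3)·(-233.0) + (-1)·(-155.2) + (3)·(-282.3) + (1)·(-379.0) = -371.7 kcal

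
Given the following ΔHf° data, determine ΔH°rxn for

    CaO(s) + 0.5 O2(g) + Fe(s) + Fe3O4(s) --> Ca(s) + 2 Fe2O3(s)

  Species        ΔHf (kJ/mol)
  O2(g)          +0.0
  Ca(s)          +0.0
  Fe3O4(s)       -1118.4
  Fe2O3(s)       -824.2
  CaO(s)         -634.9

ΔH°rxn = Σ nΔHf°(products) − Σ nΔHf°(reactants).
Products: 1·(+0.0) + 2·(-824.2) = -1648.4
Reactants: 1·(-634.9) + 1/2·(+0.0) + 1·(+0.0) + 1·(-1118.4) = -1753.3
ΔH°rxn = (-1648.4) − (-1753.3) = 104.9 kJ/mol

ΔH°rxn = 104.9 kJ/mol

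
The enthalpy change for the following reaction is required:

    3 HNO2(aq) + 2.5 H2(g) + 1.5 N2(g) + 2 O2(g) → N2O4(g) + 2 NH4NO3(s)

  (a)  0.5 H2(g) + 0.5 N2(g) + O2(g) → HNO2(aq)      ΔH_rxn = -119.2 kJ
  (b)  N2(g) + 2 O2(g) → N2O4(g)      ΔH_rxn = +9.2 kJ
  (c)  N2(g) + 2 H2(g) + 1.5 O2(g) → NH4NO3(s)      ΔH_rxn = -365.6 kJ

(a) reversed and × 3: (-3)·(-119.2) = +357.6 kJ
(b) as written: +9.2 kJ
(c) × 2: (2)·(-365.6) = -731.2 kJ
ΔH_rxn = (+357.6) + (+9.2) + (-731.2) = -364.4 kJ

ΔH_rxn = -364.4 kJ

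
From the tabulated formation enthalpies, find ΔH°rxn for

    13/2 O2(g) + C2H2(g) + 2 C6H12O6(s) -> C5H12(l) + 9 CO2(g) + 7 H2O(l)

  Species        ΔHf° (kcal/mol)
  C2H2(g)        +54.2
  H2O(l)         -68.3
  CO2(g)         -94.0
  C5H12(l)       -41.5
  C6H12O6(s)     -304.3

Products: 1·(-41.5) + 9·(-94.0) + 7·(-68.3) = -1365.6
Reactants: 13/2·(+0.0) + 1·(+54.2) + 2·(-304.3) = -554.4
ΔH°rxn = (-1365.6) − (-554.4) = -811.2 kcal/mol

ΔH°rxn = -811.2 kcal/mol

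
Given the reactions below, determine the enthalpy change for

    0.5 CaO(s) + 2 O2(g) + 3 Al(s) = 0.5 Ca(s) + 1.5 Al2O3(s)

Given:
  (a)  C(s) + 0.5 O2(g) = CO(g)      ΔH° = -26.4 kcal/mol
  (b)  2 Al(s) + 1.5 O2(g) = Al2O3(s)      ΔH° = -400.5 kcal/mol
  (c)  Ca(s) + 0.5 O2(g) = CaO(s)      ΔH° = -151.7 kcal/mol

ΔH° = -524.9 kcal/mol

(a): not needed.
(b) × 3/2: (3/2)·(-400.5) = -600.75 kcal/mol
(c) reversed and × 1/2: (-1/2)·(-151.7) = +75.85 kcal/mol
ΔH° = (-600.75) + (+75.85) = -524.9 kcal/mol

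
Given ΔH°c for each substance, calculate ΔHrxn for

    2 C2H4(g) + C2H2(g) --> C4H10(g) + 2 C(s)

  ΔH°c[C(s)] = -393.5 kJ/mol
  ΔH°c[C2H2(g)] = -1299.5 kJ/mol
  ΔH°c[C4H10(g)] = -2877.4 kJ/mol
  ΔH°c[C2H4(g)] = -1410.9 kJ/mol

Using ΔH = Σ nΔHc°(reactants) − Σ nΔHc°(products):
= [2·(-1410.9) + 1·(-1299.5)] − [1·(-2877.4) + 2·(-393.5)]
= -456.9 kJ/mol

ΔHrxn = -456.9 kJ/mol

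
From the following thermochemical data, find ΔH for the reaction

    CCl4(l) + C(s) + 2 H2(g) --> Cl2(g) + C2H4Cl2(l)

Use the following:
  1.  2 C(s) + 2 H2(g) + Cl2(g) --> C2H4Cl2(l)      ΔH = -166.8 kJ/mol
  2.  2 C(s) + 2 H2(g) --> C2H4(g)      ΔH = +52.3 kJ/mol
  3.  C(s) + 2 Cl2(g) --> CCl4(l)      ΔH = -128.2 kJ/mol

ΔH = -38.6 kJ/mol

eq. 1 as written (C2H4Cl2(l) already on the product side): -166.8 kJ/mol
eq. 2: not needed (C2H4(g) appears nowhere else).
eq. 3 reversed (reverse to put CCl4(l) on the reactant side): +128.2 kJ/mol
ΔH = (1)·(-166.8) + (-1)·(-128.2) = -38.6 kJ/mol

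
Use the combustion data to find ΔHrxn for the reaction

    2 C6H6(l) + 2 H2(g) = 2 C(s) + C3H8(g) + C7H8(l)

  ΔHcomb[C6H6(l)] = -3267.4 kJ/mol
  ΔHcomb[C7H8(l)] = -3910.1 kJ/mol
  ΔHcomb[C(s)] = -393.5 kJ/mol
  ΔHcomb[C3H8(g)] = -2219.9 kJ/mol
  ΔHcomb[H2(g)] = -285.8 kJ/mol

Using ΔH = Σ nΔHc°(reactants) − Σ nΔHc°(products):
= [2·(-3267.4) + 2·(-285.8)] − [2·(-393.5) + 1·(-2219.9) + 1·(-3910.1)]
= -189.4 kJ/mol

ΔHrxn = -189.4 kJ/mol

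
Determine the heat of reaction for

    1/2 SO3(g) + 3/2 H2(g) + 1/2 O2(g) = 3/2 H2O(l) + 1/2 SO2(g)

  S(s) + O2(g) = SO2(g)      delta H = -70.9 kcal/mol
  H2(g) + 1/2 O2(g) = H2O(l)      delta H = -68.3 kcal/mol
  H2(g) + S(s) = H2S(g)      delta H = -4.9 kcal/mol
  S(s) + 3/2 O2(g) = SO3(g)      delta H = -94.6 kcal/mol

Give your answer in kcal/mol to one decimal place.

equation 1 × 1/2: (1/2)·(-70.9) = -35.45 kcal/mol
equation 2 × 3/2: (3/2)·(-68.3) = -102.45 kcal/mol
equation 3: not needed.
equation 4 reversed and × 1/2: (-1/2)·(-94.6) = +47.3 kcal/mol
By Hess's law, delta H = (1/2)·(-70.9) + (3/2)·(-68.3) + (-1/2)·(-94.6) = -90.6 kcal/mol

delta H = -90.6 kcal/mol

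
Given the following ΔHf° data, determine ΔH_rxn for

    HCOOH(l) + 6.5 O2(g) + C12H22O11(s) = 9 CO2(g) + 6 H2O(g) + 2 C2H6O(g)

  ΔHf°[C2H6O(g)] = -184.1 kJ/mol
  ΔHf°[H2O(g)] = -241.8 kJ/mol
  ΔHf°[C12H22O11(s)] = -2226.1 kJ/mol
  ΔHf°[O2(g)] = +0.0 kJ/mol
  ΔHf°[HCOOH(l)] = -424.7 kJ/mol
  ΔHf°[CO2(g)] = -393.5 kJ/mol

Products: 9·(-393.5) + 6·(-241.8) + 2·(-184.1) = -5360.5
Reactants: 1·(-424.7) + 13/2·(+0.0) + 1·(-2226.1) = -2650.8
ΔH_rxn = (-5360.5) − (-2650.8) = -2709.7 kJ/mol

ΔH_rxn = -2709.7 kJ/mol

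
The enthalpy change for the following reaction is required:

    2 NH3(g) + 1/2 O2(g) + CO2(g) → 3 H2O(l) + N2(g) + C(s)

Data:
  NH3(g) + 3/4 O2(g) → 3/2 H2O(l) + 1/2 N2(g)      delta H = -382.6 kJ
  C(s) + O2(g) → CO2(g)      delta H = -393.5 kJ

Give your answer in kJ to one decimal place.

equation 1 × 2: (2)·(-382.6) = -765.2 kJ
equation 2 reversed: +393.5 kJ
Combining the equations, delta H = (2)·(-382.6) + (-1)·(-393.5) = -371.7 kJ

delta H = -371.7 kJ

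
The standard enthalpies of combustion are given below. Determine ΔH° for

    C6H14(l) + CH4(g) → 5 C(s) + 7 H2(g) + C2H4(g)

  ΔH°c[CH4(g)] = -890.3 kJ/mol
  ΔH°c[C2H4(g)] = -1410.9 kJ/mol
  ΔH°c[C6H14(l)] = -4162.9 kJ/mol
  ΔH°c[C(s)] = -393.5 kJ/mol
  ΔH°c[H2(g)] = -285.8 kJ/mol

ΔH° = 325.8 kJ/mol

With combustion enthalpies, reactants minus products:
= [1·(-4162.9) + 1·(-890.3)] − [5·(-393.5) + 7·(-285.8) + 1·(-1410.9)]
= 325.8 kJ/mol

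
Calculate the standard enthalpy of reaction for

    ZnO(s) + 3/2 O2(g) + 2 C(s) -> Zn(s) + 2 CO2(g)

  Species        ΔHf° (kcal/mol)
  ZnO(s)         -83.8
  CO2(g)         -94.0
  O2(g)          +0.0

ΔHrxn = -104.2 kcal/mol

ΔH°rxn = Σ nΔHf°(products) − Σ nΔHf°(reactants).
Products: 1·(+0.0) + 2·(-94.0) = -188.0
Reactants: 1·(-83.8) + 3/2·(+0.0) + 2·(+0.0) = -83.8
ΔHrxn = (-188.0) − (-83.8) = -104.2 kcal/mol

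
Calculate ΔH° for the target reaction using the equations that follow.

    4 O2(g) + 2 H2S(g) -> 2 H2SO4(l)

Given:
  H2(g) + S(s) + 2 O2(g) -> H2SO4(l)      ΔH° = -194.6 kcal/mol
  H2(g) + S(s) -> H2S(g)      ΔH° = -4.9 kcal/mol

ΔH° = -379.4 kcal/mol

equation 1 × 2: (2)·(-194.6) = -389.2 kcal/mol
equation 2 reversed and × 2: (-2)·(-4.9) = +9.8 kcal/mol
ΔH° = (-389.2) + (+9.8) = -379.4 kcal/mol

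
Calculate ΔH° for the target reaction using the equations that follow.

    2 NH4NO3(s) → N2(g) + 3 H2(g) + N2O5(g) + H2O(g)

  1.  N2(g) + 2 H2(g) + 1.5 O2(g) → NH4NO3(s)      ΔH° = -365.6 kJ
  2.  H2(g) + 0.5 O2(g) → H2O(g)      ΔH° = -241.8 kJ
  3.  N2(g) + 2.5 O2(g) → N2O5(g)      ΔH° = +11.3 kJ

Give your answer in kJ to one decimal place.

ΔH° = 500.7 kJ

eq. 1 reversed and × 2: (-2)·(-365.6) = +731.2 kJ
eq. 2 as written: -241.8 kJ
eq. 3 as written: +11.3 kJ
Combining the equations, ΔH° = (+731.2) + (-241.8) + (+11.3) = 500.7 kJ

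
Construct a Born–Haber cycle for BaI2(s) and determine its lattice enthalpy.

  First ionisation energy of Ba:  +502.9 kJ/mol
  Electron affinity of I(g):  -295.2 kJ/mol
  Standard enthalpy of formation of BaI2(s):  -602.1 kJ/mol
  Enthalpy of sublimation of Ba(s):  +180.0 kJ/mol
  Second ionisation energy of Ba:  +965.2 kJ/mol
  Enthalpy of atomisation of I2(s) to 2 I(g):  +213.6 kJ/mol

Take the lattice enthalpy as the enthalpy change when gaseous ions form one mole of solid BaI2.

ΔHf° = 1·ΔHsub + 1·(ΣIE) + 1·D(I2) + 2·EA + U
-602.1 = 1·(+180.0) + 1·(+1468.1) + 1·(+213.6) + 2·(-295.2) + U
U = -602.1 − (+1271.3) = -1873.4 kJ/mol

U = -1873.4 kJ/mol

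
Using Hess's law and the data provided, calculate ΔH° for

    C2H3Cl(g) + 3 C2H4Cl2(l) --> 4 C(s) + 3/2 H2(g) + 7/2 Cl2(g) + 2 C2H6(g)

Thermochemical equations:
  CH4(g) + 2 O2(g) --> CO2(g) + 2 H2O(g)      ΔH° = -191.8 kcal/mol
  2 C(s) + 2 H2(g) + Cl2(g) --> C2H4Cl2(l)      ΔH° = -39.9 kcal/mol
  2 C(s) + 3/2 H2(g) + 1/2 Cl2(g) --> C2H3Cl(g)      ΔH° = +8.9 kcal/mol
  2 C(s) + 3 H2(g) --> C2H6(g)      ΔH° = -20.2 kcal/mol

equation 1: not needed (O2(g) appears nowhere else).
equation 2 reversed and × 3 (C2H4Cl2(l) must end up as a reactant; ×3 to match 3 C2H4Cl2(l) in the target): (-3)·(-39.9) = +119.7 kcal/mol
equation 3 reversed (C2H3Cl(g) must end up as a reactant): -8.9 kcal/mol
equation 4 × 2 (×2 to match 2 C2H6(g) in the target): (2)·(-20.2) = -40.4 kcal/mol
ΔH° = (-3)·(-39.9) + (-1)·(+8.9) + (2)·(-20.2) = 70.4 kcal/mol

ΔH° = 70.4 kcal/mol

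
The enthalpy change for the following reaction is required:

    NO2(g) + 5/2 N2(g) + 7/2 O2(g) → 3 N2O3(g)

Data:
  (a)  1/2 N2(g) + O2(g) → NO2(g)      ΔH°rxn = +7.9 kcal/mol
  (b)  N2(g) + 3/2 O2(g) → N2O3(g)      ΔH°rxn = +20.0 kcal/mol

(a) reversed (reverse to put NO2(g) on the reactant side): -7.9 kcal/mol
(b) × 3 (×3 to match 3 N2O3(g) in the target): (3)·(+20.0) = +60.0 kcal/mol
ΔH°rxn = (-1)·(+7.9) + (3)·(+20.0) = 52.1 kcal/mol

ΔH°rxn = 52.1 kcal/mol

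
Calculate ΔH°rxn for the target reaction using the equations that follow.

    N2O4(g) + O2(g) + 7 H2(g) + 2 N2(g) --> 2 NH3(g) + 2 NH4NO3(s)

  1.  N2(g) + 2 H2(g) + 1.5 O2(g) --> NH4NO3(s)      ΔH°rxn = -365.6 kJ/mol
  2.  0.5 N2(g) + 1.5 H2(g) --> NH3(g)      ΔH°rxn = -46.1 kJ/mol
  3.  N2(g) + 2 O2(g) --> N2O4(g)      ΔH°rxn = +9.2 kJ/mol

ΔH°rxn = -832.6 kJ/mol

eq. 1 × 2 (×2 to match 2 NH4NO3(s) in the target): (2)·(-365.6) = -731.2 kJ/mol
eq. 2 × 2 (×2 to match 2 NH3(g) in the target): (2)·(-46.1) = -92.2 kJ/mol
eq. 3 reversed (reverse to put N2O4(g) on the reactant side): -9.2 kJ/mol
Since enthalpy is a state function, ΔH°rxn = (2)·(-365.6) + (2)·(-46.1) + (-1)·(+9.2) = -832.6 kJ/mol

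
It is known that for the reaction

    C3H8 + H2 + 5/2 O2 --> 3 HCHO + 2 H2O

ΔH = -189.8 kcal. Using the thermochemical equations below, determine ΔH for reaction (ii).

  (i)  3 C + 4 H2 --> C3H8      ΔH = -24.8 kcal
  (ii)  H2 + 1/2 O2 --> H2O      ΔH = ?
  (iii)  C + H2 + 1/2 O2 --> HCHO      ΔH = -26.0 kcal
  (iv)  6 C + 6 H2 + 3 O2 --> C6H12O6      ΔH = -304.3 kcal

ΔH = -68.3 kcal

(i) reversed: +24.8 kcal
(ii) × 2: contributes 2·x
(iii) × 3: (3)·(-26.0) = -78.0 kcal
(iv): not needed.
-189.8 = (+24.8) + (-78.0) + 2·x
x = (-189.8 − (-53.2)) / (2) = -68.3 kcal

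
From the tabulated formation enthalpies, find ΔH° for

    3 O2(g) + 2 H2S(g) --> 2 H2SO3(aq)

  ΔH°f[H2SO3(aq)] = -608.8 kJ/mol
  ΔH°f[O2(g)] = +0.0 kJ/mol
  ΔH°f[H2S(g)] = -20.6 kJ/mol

Products: 2·(-608.8) = -1217.6
Reactants: 3·(+0.0) + 2·(-20.6) = -41.2
ΔH° = (-1217.6) − (-41.2) = -1176.4 kJ/mol

ΔH° = -1176.4 kJ/mol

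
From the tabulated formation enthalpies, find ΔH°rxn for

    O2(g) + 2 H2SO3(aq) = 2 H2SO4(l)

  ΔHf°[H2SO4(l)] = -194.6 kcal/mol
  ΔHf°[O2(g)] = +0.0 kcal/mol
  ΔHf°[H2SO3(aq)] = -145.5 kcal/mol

Products: 2·(-194.6) = -389.2
Reactants: 1·(+0.0) + 2·(-145.5) = -291.0
ΔH°rxn = (-389.2) − (-291.0) = -98.2 kcal/mol

ΔH°rxn = -98.2 kcal/mol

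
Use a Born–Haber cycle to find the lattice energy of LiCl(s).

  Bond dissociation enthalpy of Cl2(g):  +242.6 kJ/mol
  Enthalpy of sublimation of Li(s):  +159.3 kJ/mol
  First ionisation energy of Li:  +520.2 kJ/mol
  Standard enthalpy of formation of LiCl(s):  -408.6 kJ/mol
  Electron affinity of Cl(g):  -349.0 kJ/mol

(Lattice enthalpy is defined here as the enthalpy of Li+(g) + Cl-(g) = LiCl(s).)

U = -860.4 kJ/mol

ΔHf° = 1·ΔHsub + 1·(ΣIE) + 1/2·D(Cl2) + 1·EA + U
-408.6 = 1·(+159.3) + 1·(+520.2) + 1/2·(+242.6) + 1·(-349.0) + U
U = -408.6 − (+451.8) = -860.4 kJ/mol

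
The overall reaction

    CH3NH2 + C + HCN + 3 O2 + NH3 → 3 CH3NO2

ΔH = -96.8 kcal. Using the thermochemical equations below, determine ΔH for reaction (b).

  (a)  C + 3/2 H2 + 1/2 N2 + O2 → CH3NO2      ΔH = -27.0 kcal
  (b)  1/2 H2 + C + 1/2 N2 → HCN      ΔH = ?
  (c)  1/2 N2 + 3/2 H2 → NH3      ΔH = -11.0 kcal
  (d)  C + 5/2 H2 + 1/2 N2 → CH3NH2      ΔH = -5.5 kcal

ΔH = 32.3 kcal

(a) × 3: (3)·(-27.0) = -81.0 kcal
(b) reversed: contributes −x
(c) reversed: +11.0 kcal
(d) reversed: +5.5 kcal
-96.8 = (-81.0) + (+11.0) + (+5.5) − x
x = (-96.8 − (-64.5)) / (-1) = 32.3 kcal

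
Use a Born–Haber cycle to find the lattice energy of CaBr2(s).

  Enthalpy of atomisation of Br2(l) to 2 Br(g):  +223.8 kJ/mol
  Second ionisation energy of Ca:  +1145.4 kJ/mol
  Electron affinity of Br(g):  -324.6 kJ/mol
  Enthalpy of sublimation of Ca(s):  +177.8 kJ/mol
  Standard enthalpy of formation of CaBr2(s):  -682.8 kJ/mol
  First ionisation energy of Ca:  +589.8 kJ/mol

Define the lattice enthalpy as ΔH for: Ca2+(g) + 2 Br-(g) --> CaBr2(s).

ΔHf° = 1·ΔHsub + 1·(ΣIE) + 1·D(Br2) + 2·EA + U
-682.8 = 1·(+177.8) + 1·(+1735.2) + 1·(+223.8) + 2·(-324.6) + U
U = -682.8 − (+1487.6) = -2170.4 kJ/mol

U = -2170.4 kJ/mol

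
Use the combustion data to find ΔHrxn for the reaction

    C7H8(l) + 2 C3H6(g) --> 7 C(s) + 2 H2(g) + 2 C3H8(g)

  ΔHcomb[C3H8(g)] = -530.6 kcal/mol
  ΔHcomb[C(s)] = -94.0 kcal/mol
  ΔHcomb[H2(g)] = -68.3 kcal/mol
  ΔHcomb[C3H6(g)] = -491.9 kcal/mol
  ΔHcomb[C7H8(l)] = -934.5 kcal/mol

With combustion enthalpies, reactants minus products:
= [1·(-934.5) + 2·(-491.9)] − [7·(-94.0) + 2·(-68.3) + 2·(-530.6)]
= -62.5 kcal/mol

ΔHrxn = -62.5 kcal/mol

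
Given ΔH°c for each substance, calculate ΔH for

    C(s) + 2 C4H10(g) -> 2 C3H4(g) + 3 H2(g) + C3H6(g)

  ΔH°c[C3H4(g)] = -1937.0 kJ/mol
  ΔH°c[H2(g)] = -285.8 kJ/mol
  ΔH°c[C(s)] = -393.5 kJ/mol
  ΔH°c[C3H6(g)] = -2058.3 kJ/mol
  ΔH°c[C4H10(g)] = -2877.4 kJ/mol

With combustion enthalpies, reactants minus products:
= [1·(-393.5) + 2·(-2877.4)] − [2·(-1937.0) + 3·(-285.8) + 1·(-2058.3)]
= 641.4 kJ/mol

ΔH = 641.4 kJ/mol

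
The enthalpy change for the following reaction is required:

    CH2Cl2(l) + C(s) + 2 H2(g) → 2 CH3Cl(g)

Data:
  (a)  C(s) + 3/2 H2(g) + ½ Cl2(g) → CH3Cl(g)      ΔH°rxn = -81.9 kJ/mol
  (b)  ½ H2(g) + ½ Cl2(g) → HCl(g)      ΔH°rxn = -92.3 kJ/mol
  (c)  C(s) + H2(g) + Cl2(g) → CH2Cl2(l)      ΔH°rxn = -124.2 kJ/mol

ΔH°rxn = -39.6 kJ/mol

(a) × 2 (×2 to match 2 CH3Cl(g) in the target): (2)·(-81.9) = -163.8 kJ/mol
(b): not needed (HCl(g) appears nowhere else).
(c) reversed (reverse to put CH2Cl2(l) on the reactant side): +124.2 kJ/mol
Since enthalpy is a state function, ΔH°rxn = (2)·(-81.9) + (-1)·(-124.2) = -39.6 kJ/mol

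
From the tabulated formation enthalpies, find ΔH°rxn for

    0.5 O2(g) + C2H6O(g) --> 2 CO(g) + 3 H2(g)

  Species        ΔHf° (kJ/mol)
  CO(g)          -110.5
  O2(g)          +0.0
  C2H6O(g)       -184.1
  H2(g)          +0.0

ΔH°rxn = -36.9 kJ/mol

Products: 2·(-110.5) + 3·(+0.0) = -221.0
Reactants: 1/2·(+0.0) + 1·(-184.1) = -184.1
ΔH°rxn = (-221.0) − (-184.1) = -36.9 kJ/mol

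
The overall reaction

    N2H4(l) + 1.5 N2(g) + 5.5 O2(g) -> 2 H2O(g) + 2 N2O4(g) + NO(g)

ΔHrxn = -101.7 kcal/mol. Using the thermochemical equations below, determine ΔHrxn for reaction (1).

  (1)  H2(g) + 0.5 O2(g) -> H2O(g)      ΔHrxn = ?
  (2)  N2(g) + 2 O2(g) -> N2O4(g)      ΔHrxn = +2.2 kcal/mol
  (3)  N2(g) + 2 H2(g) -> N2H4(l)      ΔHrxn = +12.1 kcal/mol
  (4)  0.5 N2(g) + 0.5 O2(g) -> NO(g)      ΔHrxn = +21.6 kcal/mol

ΔHrxn = -57.8 kcal/mol

(1) × 2: contributes 2·x
(2) × 2: (2)·(+2.2) = +4.4 kcal/mol
(3) reversed: -12.1 kcal/mol
(4) as written: +21.6 kcal/mol
-101.7 = (+4.4) + (-12.1) + (+21.6) + 2·x
x = (-101.7 − (+13.9)) / (2) = -57.8 kcal/mol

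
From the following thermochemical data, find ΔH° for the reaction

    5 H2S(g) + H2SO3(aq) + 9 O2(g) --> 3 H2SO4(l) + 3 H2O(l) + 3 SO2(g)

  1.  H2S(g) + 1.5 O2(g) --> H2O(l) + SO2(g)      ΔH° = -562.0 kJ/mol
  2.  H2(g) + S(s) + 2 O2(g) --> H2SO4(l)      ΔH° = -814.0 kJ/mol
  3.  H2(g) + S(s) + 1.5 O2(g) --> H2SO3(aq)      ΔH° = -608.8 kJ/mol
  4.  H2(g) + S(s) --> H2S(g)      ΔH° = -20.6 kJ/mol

ΔH° = -3478.0 kJ/mol

eq. 1 × 3: (3)·(-562.0) = -1686.0 kJ/mol
eq. 2 × 3: (3)·(-814.0) = -2442.0 kJ/mol
eq. 3 reversed: +608.8 kJ/mol
eq. 4 reversed and × 2: (-2)·(-20.6) = +41.2 kJ/mol
Combining the equations, ΔH° = (3)·(-562.0) + (3)·(-814.0) + (-1)·(-608.8) + (-2)·(-20.6) = -3478.0 kJ/mol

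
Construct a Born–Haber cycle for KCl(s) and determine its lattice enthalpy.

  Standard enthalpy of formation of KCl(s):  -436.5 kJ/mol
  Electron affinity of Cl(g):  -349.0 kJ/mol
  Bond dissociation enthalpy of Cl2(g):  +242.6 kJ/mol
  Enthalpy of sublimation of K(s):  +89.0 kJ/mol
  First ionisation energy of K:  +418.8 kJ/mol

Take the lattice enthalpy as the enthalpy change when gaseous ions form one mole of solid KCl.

ΔHf° = 1·ΔHsub + 1·(ΣIE) + 1/2·D(Cl2) + 1·EA + U
-436.5 = 1·(+89.0) + 1·(+418.8) + 1/2·(+242.6) + 1·(-349.0) + U
U = -436.5 − (+280.1) = -716.6 kJ/mol

U = -716.6 kJ/mol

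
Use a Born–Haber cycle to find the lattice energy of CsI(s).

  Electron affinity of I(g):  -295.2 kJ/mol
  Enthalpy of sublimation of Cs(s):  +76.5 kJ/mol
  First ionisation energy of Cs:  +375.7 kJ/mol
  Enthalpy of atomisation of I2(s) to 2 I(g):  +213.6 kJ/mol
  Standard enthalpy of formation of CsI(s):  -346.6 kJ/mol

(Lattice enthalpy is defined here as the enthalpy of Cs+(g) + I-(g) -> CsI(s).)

ΔHf° = 1·ΔHsub + 1·(ΣIE) + 1/2·D(I2) + 1·EA + U
-346.6 = 1·(+76.5) + 1·(+375.7) + 1/2·(+213.6) + 1·(-295.2) + U
U = -346.6 − (+263.8) = -610.4 kJ/mol

U = -610.4 kJ/mol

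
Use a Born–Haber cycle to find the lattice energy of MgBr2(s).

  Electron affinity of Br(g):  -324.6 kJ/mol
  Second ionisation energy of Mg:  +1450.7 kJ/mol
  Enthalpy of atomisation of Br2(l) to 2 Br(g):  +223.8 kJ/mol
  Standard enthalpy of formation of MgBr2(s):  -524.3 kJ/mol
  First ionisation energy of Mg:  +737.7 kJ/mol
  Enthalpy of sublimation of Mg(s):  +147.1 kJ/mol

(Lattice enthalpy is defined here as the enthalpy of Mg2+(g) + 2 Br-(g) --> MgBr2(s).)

ΔHf° = 1·ΔHsub + 1·(ΣIE) + 1·D(Br2) + 2·EA + U
-524.3 = 1·(+147.1) + 1·(+2188.4) + 1·(+223.8) + 2·(-324.6) + U
U = -524.3 − (+1910.1) = -2434.4 kJ/mol

U = -2434.4 kJ/mol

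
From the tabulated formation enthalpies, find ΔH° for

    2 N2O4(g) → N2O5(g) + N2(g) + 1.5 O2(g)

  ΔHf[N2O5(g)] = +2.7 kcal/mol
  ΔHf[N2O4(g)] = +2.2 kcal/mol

Products: 1·(+2.7) + 1·(+0.0) + 3/2·(+0.0) = +2.7
Reactants: 2·(+2.2) = +4.4
ΔH° = (+2.7) − (+4.4) = -1.7 kcal/mol

ΔH° = -1.7 kcal/mol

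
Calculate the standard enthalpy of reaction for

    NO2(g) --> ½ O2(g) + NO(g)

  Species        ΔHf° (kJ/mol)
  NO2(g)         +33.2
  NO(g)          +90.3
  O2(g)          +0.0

ΔH°rxn = 57.1 kJ/mol

ΔH°rxn = Σ nΔHf°(products) − Σ nΔHf°(reactants).
Products: 1/2·(+0.0) + 1·(+90.3) = +90.3
Reactants: 1·(+33.2) = +33.2
ΔH°rxn = (+90.3) − (+33.2) = 57.1 kJ/mol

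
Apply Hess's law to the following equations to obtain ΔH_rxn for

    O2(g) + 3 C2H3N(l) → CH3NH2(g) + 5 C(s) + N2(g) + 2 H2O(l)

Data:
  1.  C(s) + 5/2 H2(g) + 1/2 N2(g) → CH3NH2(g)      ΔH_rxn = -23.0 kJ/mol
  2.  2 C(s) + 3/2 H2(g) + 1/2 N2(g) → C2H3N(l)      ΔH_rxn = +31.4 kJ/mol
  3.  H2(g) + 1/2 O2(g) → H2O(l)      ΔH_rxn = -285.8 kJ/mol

ΔH_rxn = -688.8 kJ/mol

eq. 1 as written: -23.0 kJ/mol
eq. 2 reversed and × 3: (-3)·(+31.4) = -94.2 kJ/mol
eq. 3 × 2: (2)·(-285.8) = -571.6 kJ/mol
Combining the equations, ΔH_rxn = (-23.0) + (-94.2) + (-571.6) = -688.8 kJ/mol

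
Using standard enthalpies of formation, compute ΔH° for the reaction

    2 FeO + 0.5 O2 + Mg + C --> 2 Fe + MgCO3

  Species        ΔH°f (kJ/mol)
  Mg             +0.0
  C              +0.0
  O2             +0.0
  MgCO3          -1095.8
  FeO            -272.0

ΔH° = -551.8 kJ/mol

Products: 2·(+0.0) + 1·(-1095.8) = -1095.8
Reactants: 2·(-272.0) + 1/2·(+0.0) + 1·(+0.0) + 1·(+0.0) = -544.0
ΔH° = (-1095.8) − (-544.0) = -551.8 kJ/mol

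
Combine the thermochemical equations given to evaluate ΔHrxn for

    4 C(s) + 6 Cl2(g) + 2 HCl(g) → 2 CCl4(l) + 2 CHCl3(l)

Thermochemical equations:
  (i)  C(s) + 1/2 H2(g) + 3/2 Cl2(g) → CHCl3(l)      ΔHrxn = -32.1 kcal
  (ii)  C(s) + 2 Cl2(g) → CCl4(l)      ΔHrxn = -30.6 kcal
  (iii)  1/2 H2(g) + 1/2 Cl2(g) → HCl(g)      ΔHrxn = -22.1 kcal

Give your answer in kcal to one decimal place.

ΔHrxn = -81.2 kcal

(i) × 2 (scale by 2 for the 2 CHCl3(l)): (2)·(-32.1) = -64.2 kcal
(ii) × 2 (scale by 2 for the 2 CCl4(l)): (2)·(-30.6) = -61.2 kcal
(iii) reversed and × 2 (HCl(g) must end up as a reactant; ×2 to match 2 HCl(g) in the target): (-2)·(-22.1) = +44.2 kcal
Since enthalpy is a state function, ΔHrxn = (-64.2) + (-61.2) + (+44.2) = -81.2 kcal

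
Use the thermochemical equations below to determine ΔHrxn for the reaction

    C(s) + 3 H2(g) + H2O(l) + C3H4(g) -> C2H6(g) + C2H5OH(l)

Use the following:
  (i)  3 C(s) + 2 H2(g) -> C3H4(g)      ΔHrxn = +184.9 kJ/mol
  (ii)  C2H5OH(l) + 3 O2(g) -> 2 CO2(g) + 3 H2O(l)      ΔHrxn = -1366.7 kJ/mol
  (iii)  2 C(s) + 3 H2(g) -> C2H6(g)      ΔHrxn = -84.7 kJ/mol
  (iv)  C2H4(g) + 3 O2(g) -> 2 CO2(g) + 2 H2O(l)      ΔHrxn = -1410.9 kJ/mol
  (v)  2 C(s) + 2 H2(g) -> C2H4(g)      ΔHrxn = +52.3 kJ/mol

ΔHrxn = -261.5 kJ/mol

(i) reversed: -184.9 kJ/mol
(ii) reversed: +1366.7 kJ/mol
(iii) as written: -84.7 kJ/mol
(iv) as written: -1410.9 kJ/mol
(v) as written: +52.3 kJ/mol
ΔHrxn = (-184.9) + (+1366.7) + (-84.7) + (-1410.9) + (+52.3) = -261.5 kJ/mol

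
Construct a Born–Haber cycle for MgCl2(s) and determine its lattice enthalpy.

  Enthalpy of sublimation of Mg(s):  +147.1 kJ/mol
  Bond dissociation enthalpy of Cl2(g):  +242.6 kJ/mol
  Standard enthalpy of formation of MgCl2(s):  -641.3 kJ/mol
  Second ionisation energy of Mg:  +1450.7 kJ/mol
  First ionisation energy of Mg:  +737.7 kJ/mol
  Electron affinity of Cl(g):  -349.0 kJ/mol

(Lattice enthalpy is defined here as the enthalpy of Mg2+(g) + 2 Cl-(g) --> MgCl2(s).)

ΔHf° = 1·ΔHsub + 1·(ΣIE) + 1·D(Cl2) + 2·EA + U
-641.3 = 1·(+147.1) + 1·(+2188.4) + 1·(+242.6) + 2·(-349.0) + U
U = -641.3 − (+1880.1) = -2521.4 kJ/mol

U = -2521.4 kJ/mol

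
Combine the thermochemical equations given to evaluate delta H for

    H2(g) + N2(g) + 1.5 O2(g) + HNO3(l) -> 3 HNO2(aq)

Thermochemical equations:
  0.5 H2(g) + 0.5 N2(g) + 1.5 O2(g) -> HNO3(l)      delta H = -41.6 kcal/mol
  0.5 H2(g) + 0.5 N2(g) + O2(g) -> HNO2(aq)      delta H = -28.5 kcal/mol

delta H = -43.9 kcal/mol

equation 1 reversed (reverse to put HNO3(l) on the reactant side): +41.6 kcal/mol
equation 2 × 3 (scale by 3 for the 3 HNO2(aq)): (3)·(-28.5) = -85.5 kcal/mol
Combining the equations, delta H = (+41.6) + (-85.5) = -43.9 kcal/mol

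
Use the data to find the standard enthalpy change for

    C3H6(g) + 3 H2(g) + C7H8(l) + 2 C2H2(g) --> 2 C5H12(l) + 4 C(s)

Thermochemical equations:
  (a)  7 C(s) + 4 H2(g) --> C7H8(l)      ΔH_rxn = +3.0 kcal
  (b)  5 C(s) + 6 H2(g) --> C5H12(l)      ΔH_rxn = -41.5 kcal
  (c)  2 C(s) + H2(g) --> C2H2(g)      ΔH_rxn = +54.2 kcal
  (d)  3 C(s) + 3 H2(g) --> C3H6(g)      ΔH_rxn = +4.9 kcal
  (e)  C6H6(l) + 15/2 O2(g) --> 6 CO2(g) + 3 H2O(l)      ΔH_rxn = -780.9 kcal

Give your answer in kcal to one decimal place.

ΔH_rxn = -199.3 kcal

(a) reversed (C7H8(l) must end up as a reactant): -3.0 kcal
(b) × 2 (×2 to match 2 C5H12(l) in the target): (2)·(-41.5) = -83.0 kcal
(c) reversed and × 2 (reverse to put C2H2(g) on the reactant side; scale by 2 for the 2 C2H2(g)): (-2)·(+54.2) = -108.4 kcal
(d) reversed (C3H6(g) must end up as a reactant): -4.9 kcal
(e): not needed (H2O(l) appears nowhere else).
Summing the manipulated equations, ΔH_rxn = (-1)·(+3.0) + (2)·(-41.5) + (-2)·(+54.2) + (-1)·(+4.9) = -199.3 kcal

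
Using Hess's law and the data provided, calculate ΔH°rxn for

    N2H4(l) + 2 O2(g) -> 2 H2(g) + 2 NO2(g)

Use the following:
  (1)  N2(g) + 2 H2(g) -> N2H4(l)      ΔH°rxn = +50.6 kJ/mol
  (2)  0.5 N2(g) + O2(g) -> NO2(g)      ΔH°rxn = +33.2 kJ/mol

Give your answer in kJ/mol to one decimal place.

ΔH°rxn = 15.8 kJ/mol

(1) reversed (reverse to put N2H4(l) on the reactant side): -50.6 kJ/mol
(2) × 2 (scale by 2 for the 2 NO2(g)): (2)·(+33.2) = +66.4 kJ/mol
Combining the equations, ΔH°rxn = (-50.6) + (+66.4) = 15.8 kJ/mol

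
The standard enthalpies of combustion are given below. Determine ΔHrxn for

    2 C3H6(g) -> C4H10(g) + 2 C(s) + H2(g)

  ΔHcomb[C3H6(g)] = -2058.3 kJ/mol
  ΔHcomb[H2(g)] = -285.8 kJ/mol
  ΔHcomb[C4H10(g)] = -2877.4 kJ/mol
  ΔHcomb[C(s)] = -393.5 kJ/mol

Using ΔH = Σ nΔHc°(reactants) − Σ nΔHc°(products):
= [2·(-2058.3)] − [1·(-2877.4) + 2·(-393.5) + 1·(-285.8)]
= -166.4 kJ/mol

ΔHrxn = -166.4 kJ/mol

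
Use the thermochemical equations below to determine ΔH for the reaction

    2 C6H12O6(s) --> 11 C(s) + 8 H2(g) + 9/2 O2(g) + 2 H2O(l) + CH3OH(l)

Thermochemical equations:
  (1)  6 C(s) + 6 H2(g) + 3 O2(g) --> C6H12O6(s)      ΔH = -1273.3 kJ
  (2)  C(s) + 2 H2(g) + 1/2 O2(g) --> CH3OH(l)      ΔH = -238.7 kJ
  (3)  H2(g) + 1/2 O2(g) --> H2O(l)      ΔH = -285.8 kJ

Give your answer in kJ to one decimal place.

(1) reversed and × 2: (-2)·(-1273.3) = +2546.6 kJ
(2) as written: -238.7 kJ
(3) × 2: (2)·(-285.8) = -571.6 kJ
ΔH = (+2546.6) + (-238.7) + (-571.6) = 1736.3 kJ

ΔH = 1736.3 kJ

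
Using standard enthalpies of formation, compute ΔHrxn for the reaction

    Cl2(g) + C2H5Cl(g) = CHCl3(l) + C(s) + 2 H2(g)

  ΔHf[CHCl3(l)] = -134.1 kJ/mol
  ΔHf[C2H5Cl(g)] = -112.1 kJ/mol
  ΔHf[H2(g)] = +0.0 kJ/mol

Products: 1·(-134.1) + 1·(+0.0) + 2·(+0.0) = -134.1
Reactants: 1·(+0.0) + 1·(-112.1) = -112.1
ΔHrxn = (-134.1) − (-112.1) = -22.0 kJ/mol

ΔHrxn = -22.0 kJ/mol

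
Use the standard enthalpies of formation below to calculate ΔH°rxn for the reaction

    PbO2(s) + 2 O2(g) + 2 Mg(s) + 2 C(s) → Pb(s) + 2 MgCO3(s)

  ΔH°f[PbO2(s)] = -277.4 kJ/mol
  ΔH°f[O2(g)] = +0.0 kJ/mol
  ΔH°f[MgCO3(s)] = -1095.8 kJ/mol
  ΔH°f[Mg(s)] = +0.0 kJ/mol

ΔH°rxn = -1914.2 kJ/mol

ΔH°rxn = Σ nΔHf°(products) − Σ nΔHf°(reactants).
Products: 1·(+0.0) + 2·(-1095.8) = -2191.6
Reactants: 1·(-277.4) + 2·(+0.0) + 2·(+0.0) + 2·(+0.0) = -277.4
ΔH°rxn = (-2191.6) − (-277.4) = -1914.2 kJ/mol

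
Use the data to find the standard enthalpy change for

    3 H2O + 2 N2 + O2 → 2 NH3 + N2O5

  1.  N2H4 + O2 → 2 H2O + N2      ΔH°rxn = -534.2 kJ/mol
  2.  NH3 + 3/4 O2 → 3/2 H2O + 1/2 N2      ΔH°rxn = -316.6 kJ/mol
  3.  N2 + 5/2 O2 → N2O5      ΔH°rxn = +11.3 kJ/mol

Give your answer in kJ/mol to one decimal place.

eq. 1: not needed.
eq. 2 reversed and × 2: (-2)·(-316.6) = +633.2 kJ/mol
eq. 3 as written: +11.3 kJ/mol
ΔH°rxn = (-2)·(-316.6) + (1)·(+11.3) = 644.5 kJ/mol

ΔH°rxn = 644.5 kJ/mol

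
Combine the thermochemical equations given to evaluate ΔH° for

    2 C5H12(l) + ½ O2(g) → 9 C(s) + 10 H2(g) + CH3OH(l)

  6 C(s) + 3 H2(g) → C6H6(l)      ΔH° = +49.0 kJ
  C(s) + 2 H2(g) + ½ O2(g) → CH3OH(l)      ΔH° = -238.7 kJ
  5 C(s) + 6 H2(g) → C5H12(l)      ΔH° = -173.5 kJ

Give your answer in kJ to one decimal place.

equation 1: not needed.
equation 2 as written: -238.7 kJ
equation 3 reversed and × 2: (-2)·(-173.5) = +347.0 kJ
By Hess's law, ΔH° = (-238.7) + (+347.0) = 108.3 kJ

ΔH° = 108.3 kJ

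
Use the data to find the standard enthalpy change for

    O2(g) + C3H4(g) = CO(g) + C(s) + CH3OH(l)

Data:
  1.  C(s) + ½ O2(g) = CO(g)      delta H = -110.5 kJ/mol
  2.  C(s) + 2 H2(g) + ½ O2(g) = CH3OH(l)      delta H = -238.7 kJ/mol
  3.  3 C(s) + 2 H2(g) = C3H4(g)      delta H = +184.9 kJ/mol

eq. 1 as written (CO(g) already on the product side): -110.5 kJ/mol
eq. 2 as written (CH3OH(l) already on the product side): -238.7 kJ/mol
eq. 3 reversed (C3H4(g) must end up as a reactant): -184.9 kJ/mol
Since enthalpy is a state function, delta H = (-110.5) + (-238.7) + (-184.9) = -534.1 kJ/mol

delta H = -534.1 kJ/mol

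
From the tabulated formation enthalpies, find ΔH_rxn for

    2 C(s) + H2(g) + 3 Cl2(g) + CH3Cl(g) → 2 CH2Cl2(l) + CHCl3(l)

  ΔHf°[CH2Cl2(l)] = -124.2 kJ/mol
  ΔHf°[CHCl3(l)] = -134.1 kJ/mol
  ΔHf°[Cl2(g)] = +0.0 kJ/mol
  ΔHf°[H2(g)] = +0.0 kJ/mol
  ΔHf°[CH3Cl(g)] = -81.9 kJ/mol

Products: 2·(-124.2) + 1·(-134.1) = -382.5
Reactants: 2·(+0.0) + 1·(+0.0) + 3·(+0.0) + 1·(-81.9) = -81.9
ΔH_rxn = (-382.5) − (-81.9) = -300.6 kJ/mol

ΔH_rxn = -300.6 kJ/mol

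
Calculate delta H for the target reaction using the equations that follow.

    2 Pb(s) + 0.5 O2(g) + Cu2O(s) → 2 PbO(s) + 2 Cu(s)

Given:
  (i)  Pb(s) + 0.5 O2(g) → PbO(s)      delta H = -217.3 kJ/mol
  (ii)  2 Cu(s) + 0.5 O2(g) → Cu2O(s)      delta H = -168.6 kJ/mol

(i) × 2 (scale by 2 for the 2 PbO(s)): (2)·(-217.3) = -434.6 kJ/mol
(ii) reversed (reverse to put Cu2O(s) on the reactant side): +168.6 kJ/mol
delta H = (-434.6) + (+168.6) = -266.0 kJ/mol

delta H = -266.0 kJ/mol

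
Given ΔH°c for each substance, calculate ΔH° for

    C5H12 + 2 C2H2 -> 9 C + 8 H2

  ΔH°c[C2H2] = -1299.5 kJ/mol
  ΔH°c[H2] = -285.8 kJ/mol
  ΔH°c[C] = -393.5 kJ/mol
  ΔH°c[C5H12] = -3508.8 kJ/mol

With combustion enthalpies, reactants minus products:
= [1·(-3508.8) + 2·(-1299.5)] − [9·(-393.5) + 8·(-285.8)]
= -279.9 kJ/mol

ΔH° = -279.9 kJ/mol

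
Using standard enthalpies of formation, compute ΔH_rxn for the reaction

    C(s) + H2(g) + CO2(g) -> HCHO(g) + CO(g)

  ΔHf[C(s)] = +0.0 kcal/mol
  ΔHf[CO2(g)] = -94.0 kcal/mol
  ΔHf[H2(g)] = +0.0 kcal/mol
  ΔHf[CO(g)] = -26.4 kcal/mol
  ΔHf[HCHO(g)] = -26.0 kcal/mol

Products: 1·(-26.0) + 1·(-26.4) = -52.4
Reactants: 1·(+0.0) + 1·(+0.0) + 1·(-94.0) = -94.0
ΔH_rxn = (-52.4) − (-94.0) = 41.6 kcal/mol

ΔH_rxn = 41.6 kcal/mol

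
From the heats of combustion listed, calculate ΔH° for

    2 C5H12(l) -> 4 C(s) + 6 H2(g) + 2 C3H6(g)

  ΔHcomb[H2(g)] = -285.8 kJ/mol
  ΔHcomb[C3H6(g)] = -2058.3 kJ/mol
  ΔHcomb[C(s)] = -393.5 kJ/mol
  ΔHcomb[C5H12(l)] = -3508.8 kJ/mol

With combustion enthalpies, reactants minus products:
= [2·(-3508.8)] − [4·(-393.5) + 6·(-285.8) + 2·(-2058.3)]
= 387.8 kJ/mol

ΔH° = 387.8 kJ/mol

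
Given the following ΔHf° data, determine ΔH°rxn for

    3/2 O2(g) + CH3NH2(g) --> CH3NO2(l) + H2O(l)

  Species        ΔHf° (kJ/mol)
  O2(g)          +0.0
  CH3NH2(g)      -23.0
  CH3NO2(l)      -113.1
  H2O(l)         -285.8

Products: 1·(-113.1) + 1·(-285.8) = -398.9
Reactants: 3/2·(+0.0) + 1·(-23.0) = -23.0
ΔH°rxn = (-398.9) − (-23.0) = -375.9 kJ/mol

ΔH°rxn = -375.9 kJ/mol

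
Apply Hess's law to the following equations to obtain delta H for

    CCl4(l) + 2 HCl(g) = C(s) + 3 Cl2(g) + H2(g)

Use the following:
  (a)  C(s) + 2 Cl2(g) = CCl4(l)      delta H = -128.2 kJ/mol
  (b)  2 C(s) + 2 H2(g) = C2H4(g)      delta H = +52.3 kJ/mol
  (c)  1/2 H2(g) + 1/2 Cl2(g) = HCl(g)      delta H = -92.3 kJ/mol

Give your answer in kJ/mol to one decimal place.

(a) reversed (reverse to put CCl4(l) on the reactant side): +128.2 kJ/mol
(b): not needed (C2H4(g) appears nowhere else).
(c) reversed and × 2 (reverse to put HCl(g) on the reactant side; scale by 2 for the 2 HCl(g)): (-2)·(-92.3) = +184.6 kJ/mol
delta H = (-1)·(-128.2) + (-2)·(-92.3) = 312.8 kJ/mol

delta H = 312.8 kJ/mol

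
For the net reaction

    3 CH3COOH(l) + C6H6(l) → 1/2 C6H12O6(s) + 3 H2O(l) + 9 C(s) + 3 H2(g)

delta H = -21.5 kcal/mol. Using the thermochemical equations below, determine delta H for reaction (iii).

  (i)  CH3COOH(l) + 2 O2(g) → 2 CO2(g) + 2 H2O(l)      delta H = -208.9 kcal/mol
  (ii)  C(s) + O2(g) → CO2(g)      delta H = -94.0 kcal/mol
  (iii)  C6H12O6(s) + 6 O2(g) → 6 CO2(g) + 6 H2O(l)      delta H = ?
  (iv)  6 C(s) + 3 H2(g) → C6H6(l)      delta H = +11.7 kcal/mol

(i) × 3: (3)·(-208.9) = -626.7 kcal/mol
(ii) reversed and × 3: (-3)·(-94.0) = +282.0 kcal/mol
(iii) reversed and × 1/2: contributes −1/2·x
(iv) reversed: -11.7 kcal/mol
-21.5 = (-626.7) + (+282.0) + (-11.7) − 1/2·x
x = (-21.5 − (-356.4)) / (-1/2) = -669.8 kcal/mol

delta H = -669.8 kcal/mol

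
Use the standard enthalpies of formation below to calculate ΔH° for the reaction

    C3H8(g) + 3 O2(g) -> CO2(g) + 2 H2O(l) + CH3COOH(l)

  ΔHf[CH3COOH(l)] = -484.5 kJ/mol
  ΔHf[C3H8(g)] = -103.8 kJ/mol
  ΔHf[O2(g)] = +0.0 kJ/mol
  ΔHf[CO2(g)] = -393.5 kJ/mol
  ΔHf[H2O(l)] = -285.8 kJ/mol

ΔH° = -1345.8 kJ/mol

ΔH°rxn = Σ nΔHf°(products) − Σ nΔHf°(reactants).
Products: 1·(-393.5) + 2·(-285.8) + 1·(-484.5) = -1449.6
Reactants: 1·(-103.8) + 3·(+0.0) = -103.8
ΔH° = (-1449.6) − (-103.8) = -1345.8 kJ/mol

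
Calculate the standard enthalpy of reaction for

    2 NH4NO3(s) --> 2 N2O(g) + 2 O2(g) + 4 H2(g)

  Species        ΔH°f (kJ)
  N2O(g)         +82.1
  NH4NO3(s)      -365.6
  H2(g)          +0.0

Products: 2·(+82.1) + 2·(+0.0) + 4·(+0.0) = +164.2
Reactants: 2·(-365.6) = -731.2
ΔH° = (+164.2) − (-731.2) = 895.4 kJ

ΔH° = 895.4 kJ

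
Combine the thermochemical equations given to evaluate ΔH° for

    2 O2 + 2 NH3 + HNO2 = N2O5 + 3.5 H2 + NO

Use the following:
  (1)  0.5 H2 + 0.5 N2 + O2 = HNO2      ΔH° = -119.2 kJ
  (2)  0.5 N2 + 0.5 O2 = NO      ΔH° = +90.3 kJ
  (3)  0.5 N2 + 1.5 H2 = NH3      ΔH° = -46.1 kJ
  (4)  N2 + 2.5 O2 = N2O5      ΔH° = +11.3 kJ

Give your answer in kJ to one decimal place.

(1) reversed: +119.2 kJ
(2) as written: +90.3 kJ
(3) reversed and × 2: (-2)·(-46.1) = +92.2 kJ
(4) as written: +11.3 kJ
Combining the equations, ΔH° = (-1)·(-119.2) + (1)·(+90.3) + (-2)·(-46.1) + (1)·(+11.3) = 313.0 kJ

ΔH° = 313.0 kJ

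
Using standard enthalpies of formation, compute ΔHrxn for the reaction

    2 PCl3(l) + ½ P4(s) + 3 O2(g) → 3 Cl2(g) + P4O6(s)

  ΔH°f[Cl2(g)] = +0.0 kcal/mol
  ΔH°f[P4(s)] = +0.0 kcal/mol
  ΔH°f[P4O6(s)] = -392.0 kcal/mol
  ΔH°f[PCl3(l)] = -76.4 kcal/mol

ΔH°rxn = Σ nΔHf°(products) − Σ nΔHf°(reactants).
Products: 3·(+0.0) + 1·(-392.0) = -392.0
Reactants: 2·(-76.4) + 1/2·(+0.0) + 3·(+0.0) = -152.8
ΔHrxn = (-392.0) − (-152.8) = -239.2 kcal/mol

ΔHrxn = -239.2 kcal/mol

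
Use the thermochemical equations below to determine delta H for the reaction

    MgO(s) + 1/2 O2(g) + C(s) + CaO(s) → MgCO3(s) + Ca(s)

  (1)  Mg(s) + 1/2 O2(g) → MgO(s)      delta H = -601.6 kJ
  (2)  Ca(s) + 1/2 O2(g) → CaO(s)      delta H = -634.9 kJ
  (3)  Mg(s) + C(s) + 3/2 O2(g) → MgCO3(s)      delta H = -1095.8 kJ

delta H = 140.7 kJ

(1) reversed: +601.6 kJ
(2) reversed: +634.9 kJ
(3) as written: -1095.8 kJ
delta H = (-1)·(-601.6) + (-1)·(-634.9) + (1)·(-1095.8) = 140.7 kJ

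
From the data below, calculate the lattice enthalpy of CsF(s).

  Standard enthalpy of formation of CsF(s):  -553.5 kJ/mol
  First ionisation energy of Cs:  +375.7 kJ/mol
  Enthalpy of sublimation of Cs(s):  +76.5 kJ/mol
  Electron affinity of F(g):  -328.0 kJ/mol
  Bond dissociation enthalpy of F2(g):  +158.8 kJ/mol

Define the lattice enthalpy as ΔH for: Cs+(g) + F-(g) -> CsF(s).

U = -757.1 kJ/mol

ΔHf° = 1·ΔHsub + 1·(ΣIE) + 1/2·D(F2) + 1·EA + U
-553.5 = 1·(+76.5) + 1·(+375.7) + 1/2·(+158.8) + 1·(-328.0) + U
U = -553.5 − (+203.6) = -757.1 kJ/mol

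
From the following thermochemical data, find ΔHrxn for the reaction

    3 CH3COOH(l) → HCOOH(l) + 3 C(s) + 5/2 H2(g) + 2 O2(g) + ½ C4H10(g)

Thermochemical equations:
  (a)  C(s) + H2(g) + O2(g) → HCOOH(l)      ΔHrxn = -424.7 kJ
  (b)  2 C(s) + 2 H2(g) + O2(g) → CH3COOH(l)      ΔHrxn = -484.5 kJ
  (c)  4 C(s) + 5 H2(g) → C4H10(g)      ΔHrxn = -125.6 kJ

(a) as written: -424.7 kJ
(b) reversed and × 3: (-3)·(-484.5) = +1453.5 kJ
(c) × 1/2: (1/2)·(-125.6) = -62.8 kJ
By Hess's law, ΔHrxn = (-424.7) + (+1453.5) + (-62.8) = 966.0 kJ

ΔHrxn = 966.0 kJ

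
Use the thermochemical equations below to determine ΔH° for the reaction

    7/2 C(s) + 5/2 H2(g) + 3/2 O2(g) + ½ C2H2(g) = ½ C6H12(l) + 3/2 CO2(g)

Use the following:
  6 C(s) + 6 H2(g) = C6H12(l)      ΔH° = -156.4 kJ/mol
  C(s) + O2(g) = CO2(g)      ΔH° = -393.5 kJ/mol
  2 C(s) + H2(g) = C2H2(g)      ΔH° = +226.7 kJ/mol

equation 1 × 1/2: (1/2)·(-156.4) = -78.2 kJ/mol
equation 2 × 3/2: (3/2)·(-393.5) = -590.25 kJ/mol
equation 3 reversed and × 1/2: (-1/2)·(+226.7) = -113.35 kJ/mol
Since enthalpy is a state function, ΔH° = (1/2)·(-156.4) + (3/2)·(-393.5) + (-1/2)·(+226.7) = -781.8 kJ/mol

ΔH° = -781.8 kJ/mol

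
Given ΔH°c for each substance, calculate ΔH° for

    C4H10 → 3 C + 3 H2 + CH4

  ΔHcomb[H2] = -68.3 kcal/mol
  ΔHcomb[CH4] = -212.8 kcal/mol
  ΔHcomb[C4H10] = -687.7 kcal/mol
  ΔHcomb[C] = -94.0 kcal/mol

Using ΔH = Σ nΔHc°(reactants) − Σ nΔHc°(products):
= [1·(-687.7)] − [3·(-94.0) + 3·(-68.3) + 1·(-212.8)]
= 12.0 kcal/mol

ΔH° = 12.0 kcal/mol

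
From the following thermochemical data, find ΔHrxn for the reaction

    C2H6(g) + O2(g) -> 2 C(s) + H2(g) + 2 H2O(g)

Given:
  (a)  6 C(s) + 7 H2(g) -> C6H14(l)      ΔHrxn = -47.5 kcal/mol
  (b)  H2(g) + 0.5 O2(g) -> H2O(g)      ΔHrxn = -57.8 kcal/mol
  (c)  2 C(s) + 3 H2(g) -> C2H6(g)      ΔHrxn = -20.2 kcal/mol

(a): not needed (C6H14(l) appears nowhere else).
(b) × 2 (×2 to match 2 H2O(g) in the target): (2)·(-57.8) = -115.6 kcal/mol
(c) reversed (reverse to put C2H6(g) on the reactant side): +20.2 kcal/mol
Since enthalpy is a state function, ΔHrxn = (2)·(-57.8) + (-1)·(-20.2) = -95.4 kcal/mol

ΔHrxn = -95.4 kcal/mol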